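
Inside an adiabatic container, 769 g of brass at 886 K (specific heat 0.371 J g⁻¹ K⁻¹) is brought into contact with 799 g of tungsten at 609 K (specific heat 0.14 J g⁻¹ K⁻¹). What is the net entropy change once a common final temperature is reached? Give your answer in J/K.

Energy balance: T_f = (m₁c₁T₁ + m₂c₂T₂)/(m₁c₁ + m₂c₂) = 807.98 K.
ΔS₁ = m₁c₁ ln(T_f/T₁) = 285.299 × ln(807.98/886) = -26.3 J/K.
ΔS₂ = m₂c₂ ln(T_f/T₂) = 111.86 × ln(807.98/609) = 31.63 J/K.
ΔS_total = -26.3 + 31.63 = 5.33 J/K.

ΔS_total = 5.33 J/K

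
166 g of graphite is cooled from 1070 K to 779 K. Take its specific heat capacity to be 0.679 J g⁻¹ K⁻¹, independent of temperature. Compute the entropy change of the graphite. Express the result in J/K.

ΔS = ∫dQ_rev/T = m c ln(T₂/T₁) = 166 × 0.679 × ln(779/1070) = -35.8 J/K.

ΔS = -35.8 J/K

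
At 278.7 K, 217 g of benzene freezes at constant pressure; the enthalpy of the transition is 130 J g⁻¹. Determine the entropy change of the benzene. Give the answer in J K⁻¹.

ΔS = -101 J/K

Heat released by the substance: Q = −mL = −217 × 130 = −28210 J.
At constant T, ΔS = Q_rev/T = −28210 / 278.7 = -101 J/K.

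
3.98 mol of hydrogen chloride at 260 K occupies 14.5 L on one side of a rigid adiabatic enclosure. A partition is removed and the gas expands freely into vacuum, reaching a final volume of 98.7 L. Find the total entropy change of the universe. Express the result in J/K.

For an ideal gas in free expansion Q = 0 and W = 0, so T is unchanged.
Entropy is a state function; using a reversible isothermal path, ΔS_gas = nR ln(V₂/V₁) = 3.98 × 8.314 × ln(98.7/14.5) = 63.5 J/K.
The insulated surroundings exchange no heat, so ΔS_surr = 0 and ΔS_universe = ΔS_gas.

ΔS_universe = 63.5 J/K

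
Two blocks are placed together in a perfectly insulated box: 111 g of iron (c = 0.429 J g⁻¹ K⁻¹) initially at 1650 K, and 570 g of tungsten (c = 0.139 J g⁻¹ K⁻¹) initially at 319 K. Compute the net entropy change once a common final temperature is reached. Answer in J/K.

Energy balance: T_f = (m₁c₁T₁ + m₂c₂T₂)/(m₁c₁ + m₂c₂) = 818.66 K.
ΔS₁ = m₁c₁ ln(T_f/T₁) = 47.619 × ln(818.66/1650) = -33.37 J/K.
ΔS₂ = m₂c₂ ln(T_f/T₂) = 79.23 × ln(818.66/319) = 74.67 J/K.
ΔS_total = -33.37 + 74.67 = 41.3 J/K.

ΔS_total = 41.3 J/K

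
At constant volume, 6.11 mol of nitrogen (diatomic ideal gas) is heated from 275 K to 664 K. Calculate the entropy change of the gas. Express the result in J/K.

At constant volume, ΔS = nC_V ln(T₂/T₁) with C_V = 5R/2 = 20.79 J mol⁻¹ K⁻¹.
ΔS = 6.11 × 20.79 × ln(664/275) = 112 J/K.

ΔS = 112 J/K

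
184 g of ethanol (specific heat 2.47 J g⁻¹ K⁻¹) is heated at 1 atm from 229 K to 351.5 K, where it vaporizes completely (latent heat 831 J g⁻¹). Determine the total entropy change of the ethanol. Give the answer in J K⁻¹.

Warming step: ΔS₁ = m c ln(T_tr/T_i) = 184 × 2.47 × ln(351.5/229) = 194.7 J/K.
Phase change: ΔS₂ = +mL/T_tr = 184 × 831 / 351.5 = 435 J/K.
ΔS_total = (194.7) + (435) = 630 J/K.

ΔS = 630 J/K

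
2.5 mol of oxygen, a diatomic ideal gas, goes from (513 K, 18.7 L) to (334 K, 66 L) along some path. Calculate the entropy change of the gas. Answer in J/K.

Entropy is a state function: ΔS = nC_V ln(T₂/T₁) + nR ln(V₂/V₁), with C_V = 5R/2 = 20.79 J mol⁻¹ K⁻¹ for a diatomic ideal gas.
ΔS = 2.5 × [20.79 × ln(334/513) + 8.314 × ln(66/18.7)] = 3.91 J/K.

ΔS = 3.91 J/K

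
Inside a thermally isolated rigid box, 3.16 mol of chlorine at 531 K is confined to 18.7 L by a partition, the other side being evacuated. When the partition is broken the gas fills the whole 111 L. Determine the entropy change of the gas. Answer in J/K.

For an ideal gas in free expansion Q = 0 and W = 0, so T is unchanged.
Entropy is a state function; using a reversible isothermal path, ΔS_gas = nR ln(V₂/V₁) = 3.16 × 8.314 × ln(111/18.7) = 46.8 J/K.

ΔS_gas = 46.8 J/K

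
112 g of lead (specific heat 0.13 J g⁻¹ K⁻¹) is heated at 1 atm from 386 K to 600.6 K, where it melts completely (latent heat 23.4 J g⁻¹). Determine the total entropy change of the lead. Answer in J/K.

ΔS = 10.8 J/K

Warming step: ΔS₁ = m c ln(T_tr/T_i) = 112 × 0.13 × ln(600.6/386) = 6.437 J/K.
Phase change: ΔS₂ = +mL/T_tr = 112 × 23.4 / 600.6 = 4.364 J/K.
ΔS_total = (6.437) + (4.364) = 10.8 J/K.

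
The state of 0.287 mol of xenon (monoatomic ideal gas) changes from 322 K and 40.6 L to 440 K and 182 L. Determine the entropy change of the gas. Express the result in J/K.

ΔS = 4.7 J/K

Entropy is a state function: ΔS = nC_V ln(T₂/T₁) + nR ln(V₂/V₁), with C_V = 3R/2 = 12.47 J mol⁻¹ K⁻¹ for a monoatomic ideal gas.
ΔS = 0.287 × [12.47 × ln(440/322) + 8.314 × ln(182/40.6)] = 4.7 J/K.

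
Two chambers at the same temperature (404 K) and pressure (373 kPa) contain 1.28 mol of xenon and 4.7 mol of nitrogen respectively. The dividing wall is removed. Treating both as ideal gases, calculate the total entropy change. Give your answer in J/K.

Mole fractions: x_A = 1.28/5.98 = 0.214, x_B = 0.786.
ΔS_mix = −R(n_A ln x_A + n_B ln x_B) = −8.314 × (1.28 ln 0.214 + 4.7 ln 0.786) = 25.8 J/K.

ΔS_mix = 25.8 J/K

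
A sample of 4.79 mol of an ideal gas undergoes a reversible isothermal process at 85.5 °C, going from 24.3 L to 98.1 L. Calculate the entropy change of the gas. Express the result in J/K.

For an isothermal ideal gas ΔS_gas = nR ln(V₂/V₁) = 4.79 × 8.314 × ln(98.1/24.3) = 55.6 J/K.

ΔS_gas = 55.6 J/K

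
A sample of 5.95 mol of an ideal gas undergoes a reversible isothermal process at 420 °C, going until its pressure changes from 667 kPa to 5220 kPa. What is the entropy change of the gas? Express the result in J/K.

ΔS_gas = -102 J/K

For an isothermal ideal gas ΔS_gas = nR ln(P₁/P₂) = 5.95 × 8.314 × ln(667/5220) = -102 J/K.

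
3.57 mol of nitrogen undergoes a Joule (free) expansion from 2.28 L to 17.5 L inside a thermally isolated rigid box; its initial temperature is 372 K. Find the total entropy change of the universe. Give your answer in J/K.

No heat is exchanged and no work is done, so the ideal-gas temperature stays constant.
Entropy is a state function; using a reversible isothermal path, ΔS_gas = nR ln(V₂/V₁) = 3.57 × 8.314 × ln(17.5/2.28) = 60.5 J/K.
The insulated surroundings exchange no heat, so ΔS_surr = 0 and ΔS_universe = ΔS_gas.

ΔS_universe = 60.5 J/K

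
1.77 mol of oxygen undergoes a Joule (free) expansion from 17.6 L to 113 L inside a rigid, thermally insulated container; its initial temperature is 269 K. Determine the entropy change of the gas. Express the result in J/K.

ΔS_gas = 27.4 J/K

For an ideal gas in free expansion Q = 0 and W = 0, so T is unchanged.
Entropy is a state function; using a reversible isothermal path, ΔS_gas = nR ln(V₂/V₁) = 1.77 × 8.314 × ln(113/17.6) = 27.4 J/K.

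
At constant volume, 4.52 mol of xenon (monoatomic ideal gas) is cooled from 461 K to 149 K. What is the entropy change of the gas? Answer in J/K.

ΔS = -63.7 J/K

At constant volume, ΔS = nC_V ln(T₂/T₁) with C_V = 3R/2 = 12.47 J mol⁻¹ K⁻¹.
ΔS = 4.52 × 12.47 × ln(149/461) = -63.7 J/K.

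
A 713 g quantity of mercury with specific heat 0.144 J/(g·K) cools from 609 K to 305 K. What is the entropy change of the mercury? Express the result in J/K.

ΔS = ∫dQ_rev/T = m c ln(T₂/T₁) = 713 × 0.144 × ln(305/609) = -71 J/K.

ΔS = -71 J/K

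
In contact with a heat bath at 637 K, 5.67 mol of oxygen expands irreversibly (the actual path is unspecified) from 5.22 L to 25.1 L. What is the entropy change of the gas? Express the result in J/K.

ΔS_gas = 74 J/K

Entropy is a state function, so ΔS_gas depends only on the end states.
For an isothermal ideal gas ΔS_gas = nR ln(V₂/V₁) = 5.67 × 8.314 × ln(25.1/5.22) = 74 J/K.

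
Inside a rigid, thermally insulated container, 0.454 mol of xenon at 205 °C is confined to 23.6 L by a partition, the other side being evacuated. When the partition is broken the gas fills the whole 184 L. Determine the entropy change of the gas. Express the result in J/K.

ΔS_gas = 7.75 J/K

No heat is exchanged and no work is done, so the ideal-gas temperature stays constant.
Entropy is a state function; using a reversible isothermal path, ΔS_gas = nR ln(V₂/V₁) = 0.454 × 8.314 × ln(184/23.6) = 7.75 J/K.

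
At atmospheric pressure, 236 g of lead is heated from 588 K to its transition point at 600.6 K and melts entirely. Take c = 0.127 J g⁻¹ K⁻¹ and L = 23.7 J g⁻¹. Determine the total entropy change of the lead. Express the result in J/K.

ΔS = 9.95 J/K

Warming step: ΔS₁ = m c ln(T_tr/T_i) = 236 × 0.127 × ln(600.6/588) = 0.6355 J/K.
Phase change: ΔS₂ = +mL/T_tr = 236 × 23.7 / 600.6 = 9.313 J/K.
ΔS_total = (0.6355) + (9.313) = 9.95 J/K.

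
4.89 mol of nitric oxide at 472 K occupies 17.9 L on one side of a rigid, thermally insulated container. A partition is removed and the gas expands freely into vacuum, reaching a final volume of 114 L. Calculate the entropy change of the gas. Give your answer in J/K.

For an ideal gas in free expansion Q = 0 and W = 0, so T is unchanged.
Entropy is a state function; using a reversible isothermal path, ΔS_gas = nR ln(V₂/V₁) = 4.89 × 8.314 × ln(114/17.9) = 75.3 J/K.

ΔS_gas = 75.3 J/K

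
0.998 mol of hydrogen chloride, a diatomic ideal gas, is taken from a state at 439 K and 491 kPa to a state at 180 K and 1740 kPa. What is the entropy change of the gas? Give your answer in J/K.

ΔS = nC_p ln(T₂/T₁) − nR ln(P₂/P₁), with C_p = 7R/2 = 29.1 J mol⁻¹ K⁻¹ for a diatomic ideal gas.
ΔS = 0.998 × [29.1 × ln(180/439) − 8.314 × ln(1740/491)] = -36.4 J/K.

ΔS = -36.4 J/K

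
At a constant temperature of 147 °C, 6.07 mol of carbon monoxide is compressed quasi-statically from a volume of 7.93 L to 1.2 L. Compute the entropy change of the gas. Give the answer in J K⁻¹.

For an isothermal ideal gas ΔS_gas = nR ln(V₂/V₁) = 6.07 × 8.314 × ln(1.2/7.93) = -95.3 J/K.

ΔS_gas = -95.3 J/K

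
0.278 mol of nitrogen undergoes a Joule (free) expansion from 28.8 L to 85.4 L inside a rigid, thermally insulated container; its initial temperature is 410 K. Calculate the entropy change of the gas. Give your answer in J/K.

ΔS_gas = 2.51 J/K

For an ideal gas in free expansion Q = 0 and W = 0, so T is unchanged.
Entropy is a state function; using a reversible isothermal path, ΔS_gas = nR ln(V₂/V₁) = 0.278 × 8.314 × ln(85.4/28.8) = 2.51 J/K.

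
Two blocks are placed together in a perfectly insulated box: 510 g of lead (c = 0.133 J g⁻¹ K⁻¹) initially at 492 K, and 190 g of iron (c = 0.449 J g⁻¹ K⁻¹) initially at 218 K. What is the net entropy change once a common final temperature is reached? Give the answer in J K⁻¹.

ΔS_total = 12.6 J/K

Energy balance: T_f = (m₁c₁T₁ + m₂c₂T₂)/(m₁c₁ + m₂c₂) = 339.36 K.
ΔS₁ = m₁c₁ ln(T_f/T₁) = 67.83 × ln(339.36/492) = -25.19 J/K.
ΔS₂ = m₂c₂ ln(T_f/T₂) = 85.31 × ln(339.36/218) = 37.76 J/K.
ΔS_total = -25.19 + 37.76 = 12.6 J/K.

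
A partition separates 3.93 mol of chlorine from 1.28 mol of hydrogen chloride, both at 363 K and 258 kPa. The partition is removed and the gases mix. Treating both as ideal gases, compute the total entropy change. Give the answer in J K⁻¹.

Mole fractions: x_A = 3.93/5.21 = 0.754, x_B = 0.246.
ΔS_mix = −R(n_A ln x_A + n_B ln x_B) = −8.314 × (3.93 ln 0.754 + 1.28 ln 0.246) = 24.2 J/K.

ΔS_mix = 24.2 J/K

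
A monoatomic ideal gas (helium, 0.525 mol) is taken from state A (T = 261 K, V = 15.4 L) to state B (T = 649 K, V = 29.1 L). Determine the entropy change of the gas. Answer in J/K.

ΔS = 8.74 J/K

Entropy is a state function: ΔS = nC_V ln(T₂/T₁) + nR ln(V₂/V₁), with C_V = 3R/2 = 12.47 J mol⁻¹ K⁻¹ for a monoatomic ideal gas.
ΔS = 0.525 × [12.47 × ln(649/261) + 8.314 × ln(29.1/15.4)] = 8.74 J/K.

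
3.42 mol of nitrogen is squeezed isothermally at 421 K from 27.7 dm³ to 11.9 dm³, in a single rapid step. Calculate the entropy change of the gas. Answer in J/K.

Entropy is a state function, so ΔS_gas depends only on the end states.
For an isothermal ideal gas ΔS_gas = nR ln(V₂/V₁) = 3.42 × 8.314 × ln(11.9/27.7) = -24 J/K.

ΔS_gas = -24 J/K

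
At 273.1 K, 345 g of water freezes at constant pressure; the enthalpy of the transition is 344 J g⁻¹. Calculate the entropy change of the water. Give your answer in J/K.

ΔS = -435 J/K

Heat released by the substance: Q = −mL = −345 × 344 = −118680 J.
At constant T, ΔS = Q_rev/T = −118680 / 273.1 = -435 J/K.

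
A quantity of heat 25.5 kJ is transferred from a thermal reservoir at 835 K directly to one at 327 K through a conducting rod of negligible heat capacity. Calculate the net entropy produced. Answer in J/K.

ΔS_total = 47.4 J/K

ΔS_hot = −Q/T_H = −25500/835 = -30.54 J/K and ΔS_cold = +Q/T_C = 25500/327 = 77.98 J/K.
ΔS_total = -30.54 + 77.98 = 47.4 J/K, positive as the second law requires.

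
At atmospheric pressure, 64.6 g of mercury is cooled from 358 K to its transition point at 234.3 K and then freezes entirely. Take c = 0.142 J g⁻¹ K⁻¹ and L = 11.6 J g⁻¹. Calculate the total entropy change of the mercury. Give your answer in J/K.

ΔS = -7.09 J/K

Cooling step: ΔS₁ = m c ln(T_tr/T_i) = 64.6 × 0.142 × ln(234.3/358) = -3.889 J/K.
Phase change: ΔS₂ = −mL/T_tr = −64.6 × 11.6 / 234.3 = -3.198 J/K.
ΔS_total = (-3.889) + (-3.198) = -7.09 J/K.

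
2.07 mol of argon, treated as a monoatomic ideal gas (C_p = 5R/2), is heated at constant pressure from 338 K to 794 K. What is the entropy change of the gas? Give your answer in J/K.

At constant pressure, ΔS = nC_p ln(T₂/T₁) with C_p = 5R/2 = 20.79 J mol⁻¹ K⁻¹.
ΔS = 2.07 × 20.79 × ln(794/338) = 36.7 J/K.

ΔS = 36.7 J/K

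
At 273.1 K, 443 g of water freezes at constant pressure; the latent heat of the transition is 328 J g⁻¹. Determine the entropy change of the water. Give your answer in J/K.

ΔS = -532 J/K

Heat released by the substance: Q = −mL = −443 × 328 = −145304 J.
At constant T, ΔS = Q_rev/T = −145304 / 273.1 = -532 J/K.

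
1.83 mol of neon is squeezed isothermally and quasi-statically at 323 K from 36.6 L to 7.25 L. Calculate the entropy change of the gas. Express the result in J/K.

For an isothermal ideal gas ΔS_gas = nR ln(V₂/V₁) = 1.83 × 8.314 × ln(7.25/36.6) = -24.6 J/K.

ΔS_gas = -24.6 J/K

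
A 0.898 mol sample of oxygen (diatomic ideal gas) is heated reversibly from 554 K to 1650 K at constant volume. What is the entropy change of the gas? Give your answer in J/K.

At constant volume, ΔS = nC_V ln(T₂/T₁) with C_V = 5R/2 = 20.79 J mol⁻¹ K⁻¹.
ΔS = 0.898 × 20.79 × ln(1650/554) = 20.4 J/K.

ΔS = 20.4 J/K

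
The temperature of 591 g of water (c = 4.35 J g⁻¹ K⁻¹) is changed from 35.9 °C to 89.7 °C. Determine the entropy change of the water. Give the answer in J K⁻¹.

ΔS = 413 J/K

In kelvin: T₁ = 309.05 K, T₂ = 362.85 K. ΔS = ∫dQ_rev/T = m c ln(T₂/T₁) = 591 × 4.35 × ln(362.85/309.05) = 413 J/K.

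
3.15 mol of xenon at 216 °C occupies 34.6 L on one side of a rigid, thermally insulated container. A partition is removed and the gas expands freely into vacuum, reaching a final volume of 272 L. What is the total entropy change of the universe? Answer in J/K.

No heat is exchanged and no work is done, so the ideal-gas temperature stays constant.
Entropy is a state function; using a reversible isothermal path, ΔS_gas = nR ln(V₂/V₁) = 3.15 × 8.314 × ln(272/34.6) = 54 J/K.
The insulated surroundings exchange no heat, so ΔS_surr = 0 and ΔS_universe = ΔS_gas.

ΔS_universe = 54 J/K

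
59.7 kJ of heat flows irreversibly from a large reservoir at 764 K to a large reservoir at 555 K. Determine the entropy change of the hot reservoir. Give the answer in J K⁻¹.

The hot reservoir loses heat Q, so ΔS_hot = −Q/T_H = −59700/764 = -78.1 J/K.

ΔS_hot = -78.1 J/K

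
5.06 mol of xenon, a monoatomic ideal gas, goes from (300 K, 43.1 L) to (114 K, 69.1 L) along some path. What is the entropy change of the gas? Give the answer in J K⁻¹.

Entropy is a state function: ΔS = nC_V ln(T₂/T₁) + nR ln(V₂/V₁), with C_V = 3R/2 = 12.47 J mol⁻¹ K⁻¹ for a monoatomic ideal gas.
ΔS = 5.06 × [12.47 × ln(114/300) + 8.314 × ln(69.1/43.1)] = -41.2 J/K.

ΔS = -41.2 J/K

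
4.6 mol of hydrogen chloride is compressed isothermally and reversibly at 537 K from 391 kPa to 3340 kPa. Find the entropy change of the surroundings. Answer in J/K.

For an isothermal ideal gas ΔS_gas = nR ln(P₁/P₂) = 4.6 × 8.314 × ln(391/3340) = -82 J/K.
The process is reversible, so ΔS_surr = −ΔS_gas = 82 J/K and ΔS_universe = 0.

ΔS_surr = 82 J/K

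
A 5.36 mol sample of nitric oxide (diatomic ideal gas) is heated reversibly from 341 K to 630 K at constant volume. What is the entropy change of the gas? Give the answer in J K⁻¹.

At constant volume, ΔS = nC_V ln(T₂/T₁) with C_V = 5R/2 = 20.79 J mol⁻¹ K⁻¹.
ΔS = 5.36 × 20.79 × ln(630/341) = 68.4 J/K.

ΔS = 68.4 J/K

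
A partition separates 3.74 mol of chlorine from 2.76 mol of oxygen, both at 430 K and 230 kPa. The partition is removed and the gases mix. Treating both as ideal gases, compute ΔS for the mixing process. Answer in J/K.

ΔS_mix = 36.8 J/K

Mole fractions: x_A = 3.74/6.5 = 0.575, x_B = 0.425.
ΔS_mix = −R(n_A ln x_A + n_B ln x_B) = −8.314 × (3.74 ln 0.575 + 2.76 ln 0.425) = 36.8 J/K.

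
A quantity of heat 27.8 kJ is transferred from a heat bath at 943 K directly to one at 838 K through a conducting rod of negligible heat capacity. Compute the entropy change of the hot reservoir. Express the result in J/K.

The hot reservoir loses heat Q, so ΔS_hot = −Q/T_H = −27800/943 = -29.5 J/K.

ΔS_hot = -29.5 J/K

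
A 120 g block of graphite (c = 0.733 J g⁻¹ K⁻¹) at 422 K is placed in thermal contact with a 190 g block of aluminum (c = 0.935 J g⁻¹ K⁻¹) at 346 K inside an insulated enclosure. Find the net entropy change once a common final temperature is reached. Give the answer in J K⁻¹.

ΔS_total = 1.18 J/K

Energy balance: T_f = (m₁c₁T₁ + m₂c₂T₂)/(m₁c₁ + m₂c₂) = 371.17 K.
ΔS₁ = m₁c₁ ln(T_f/T₁) = 87.96 × ln(371.17/422) = -11.29 J/K.
ΔS₂ = m₂c₂ ln(T_f/T₂) = 177.65 × ln(371.17/346) = 12.47 J/K.
ΔS_total = -11.29 + 12.47 = 1.18 J/K.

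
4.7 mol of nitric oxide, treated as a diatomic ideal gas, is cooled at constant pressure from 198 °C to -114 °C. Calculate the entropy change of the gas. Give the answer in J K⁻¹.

In kelvin: T₁ = 471.15 K, T₂ = 159.15 K. At constant pressure, ΔS = nC_p ln(T₂/T₁) with C_p = 7R/2 = 29.1 J mol⁻¹ K⁻¹.
ΔS = 4.7 × 29.1 × ln(159.15/471.15) = -148 J/K.

ΔS = -148 J/K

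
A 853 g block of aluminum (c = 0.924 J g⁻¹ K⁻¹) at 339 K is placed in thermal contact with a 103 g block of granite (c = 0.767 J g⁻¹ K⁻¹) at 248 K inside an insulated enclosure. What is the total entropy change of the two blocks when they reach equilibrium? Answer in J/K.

Energy balance: T_f = (m₁c₁T₁ + m₂c₂T₂)/(m₁c₁ + m₂c₂) = 330.71 K.
ΔS₁ = m₁c₁ ln(T_f/T₁) = 788.172 × ln(330.71/339) = -19.514 J/K.
ΔS₂ = m₂c₂ ln(T_f/T₂) = 79.001 × ln(330.71/248) = 22.737 J/K.
ΔS_total = -19.514 + 22.737 = 3.22 J/K.

ΔS_total = 3.22 J/K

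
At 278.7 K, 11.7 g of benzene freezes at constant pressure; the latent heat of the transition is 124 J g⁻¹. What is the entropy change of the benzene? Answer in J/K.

ΔS = -5.21 J/K

Heat released by the substance: Q = −mL = −11.7 × 124 = −1450.8 J.
At constant T, ΔS = Q_rev/T = −1450.8 / 278.7 = -5.21 J/K.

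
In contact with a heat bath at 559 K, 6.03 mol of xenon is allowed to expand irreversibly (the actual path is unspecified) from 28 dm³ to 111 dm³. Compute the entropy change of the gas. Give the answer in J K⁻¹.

ΔS_gas = 69.1 J/K

Entropy is a state function, so ΔS_gas depends only on the end states.
For an isothermal ideal gas ΔS_gas = nR ln(V₂/V₁) = 6.03 × 8.314 × ln(111/28) = 69.1 J/K.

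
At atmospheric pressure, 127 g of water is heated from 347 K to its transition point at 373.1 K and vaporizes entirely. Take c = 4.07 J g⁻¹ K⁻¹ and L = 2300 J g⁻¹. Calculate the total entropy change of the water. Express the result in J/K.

ΔS = 820 J/K

Warming step: ΔS₁ = m c ln(T_tr/T_i) = 127 × 4.07 × ln(373.1/347) = 37.49 J/K.
Phase change: ΔS₂ = +mL/T_tr = 127 × 2300 / 373.1 = 782.9 J/K.
ΔS_total = (37.49) + (782.9) = 820 J/K.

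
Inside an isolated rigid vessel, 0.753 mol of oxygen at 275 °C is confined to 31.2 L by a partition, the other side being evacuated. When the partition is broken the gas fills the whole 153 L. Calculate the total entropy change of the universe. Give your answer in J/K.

ΔS_universe = 9.95 J/K

For an ideal gas in free expansion Q = 0 and W = 0, so T is unchanged.
Entropy is a state function; using a reversible isothermal path, ΔS_gas = nR ln(V₂/V₁) = 0.753 × 8.314 × ln(153/31.2) = 9.95 J/K.
The insulated surroundings exchange no heat, so ΔS_surr = 0 and ΔS_universe = ΔS_gas.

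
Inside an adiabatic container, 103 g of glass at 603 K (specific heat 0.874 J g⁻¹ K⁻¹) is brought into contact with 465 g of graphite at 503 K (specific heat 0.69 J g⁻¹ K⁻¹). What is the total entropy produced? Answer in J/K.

Energy balance: T_f = (m₁c₁T₁ + m₂c₂T₂)/(m₁c₁ + m₂c₂) = 524.91 K.
ΔS₁ = m₁c₁ ln(T_f/T₁) = 90.022 × ln(524.91/603) = -12.49 J/K.
ΔS₂ = m₂c₂ ln(T_f/T₂) = 320.85 × ln(524.91/503) = 13.68 J/K.
ΔS_total = -12.49 + 13.68 = 1.19 J/K.

ΔS_total = 1.19 J/K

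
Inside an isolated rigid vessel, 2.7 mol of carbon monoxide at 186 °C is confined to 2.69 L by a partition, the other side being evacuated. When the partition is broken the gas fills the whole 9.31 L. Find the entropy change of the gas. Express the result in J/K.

ΔS_gas = 27.9 J/K

For an ideal gas in free expansion Q = 0 and W = 0, so T is unchanged.
Entropy is a state function; using a reversible isothermal path, ΔS_gas = nR ln(V₂/V₁) = 2.7 × 8.314 × ln(9.31/2.69) = 27.9 J/K.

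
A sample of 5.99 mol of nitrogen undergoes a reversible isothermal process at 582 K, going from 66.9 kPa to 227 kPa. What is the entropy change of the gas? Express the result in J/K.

For an isothermal ideal gas ΔS_gas = nR ln(P₁/P₂) = 5.99 × 8.314 × ln(66.9/227) = -60.8 J/K.

ΔS_gas = -60.8 J/K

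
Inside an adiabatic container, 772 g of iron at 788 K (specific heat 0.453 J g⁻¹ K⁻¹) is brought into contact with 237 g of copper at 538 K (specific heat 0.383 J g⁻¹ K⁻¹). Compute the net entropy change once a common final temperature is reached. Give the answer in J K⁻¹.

ΔS_total = 4.86 J/K

Energy balance: T_f = (m₁c₁T₁ + m₂c₂T₂)/(m₁c₁ + m₂c₂) = 736.48 K.
ΔS₁ = m₁c₁ ln(T_f/T₁) = 349.716 × ln(736.48/788) = -23.645 J/K.
ΔS₂ = m₂c₂ ln(T_f/T₂) = 90.771 × ln(736.48/538) = 28.505 J/K.
ΔS_total = -23.645 + 28.505 = 4.86 J/K.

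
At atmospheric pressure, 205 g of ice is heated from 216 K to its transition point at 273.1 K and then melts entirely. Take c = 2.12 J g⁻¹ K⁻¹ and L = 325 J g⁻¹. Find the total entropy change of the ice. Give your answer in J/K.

Warming step: ΔS₁ = m c ln(T_tr/T_i) = 205 × 2.12 × ln(273.1/216) = 101.9 J/K.
Phase change: ΔS₂ = +mL/T_tr = 205 × 325 / 273.1 = 244 J/K.
ΔS_total = (101.9) + (244) = 346 J/K.

ΔS = 346 J/K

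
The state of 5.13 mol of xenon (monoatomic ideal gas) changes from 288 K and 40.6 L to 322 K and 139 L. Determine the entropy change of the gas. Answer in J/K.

Entropy is a state function: ΔS = nC_V ln(T₂/T₁) + nR ln(V₂/V₁), with C_V = 3R/2 = 12.47 J mol⁻¹ K⁻¹ for a monoatomic ideal gas.
ΔS = 5.13 × [12.47 × ln(322/288) + 8.314 × ln(139/40.6)] = 59.6 J/K.

ΔS = 59.6 J/K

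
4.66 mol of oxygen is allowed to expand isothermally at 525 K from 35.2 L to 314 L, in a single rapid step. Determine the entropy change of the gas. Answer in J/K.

Entropy is a state function, so ΔS_gas depends only on the end states.
For an isothermal ideal gas ΔS_gas = nR ln(V₂/V₁) = 4.66 × 8.314 × ln(314/35.2) = 84.8 J/K.

ΔS_gas = 84.8 J/K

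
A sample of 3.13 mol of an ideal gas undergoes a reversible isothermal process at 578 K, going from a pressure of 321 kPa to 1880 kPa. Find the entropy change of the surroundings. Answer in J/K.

For an isothermal ideal gas ΔS_gas = nR ln(P₁/P₂) = 3.13 × 8.314 × ln(321/1880) = -46 J/K.
The process is reversible, so ΔS_surr = −ΔS_gas = 46 J/K and ΔS_universe = 0.

ΔS_surr = 46 J/K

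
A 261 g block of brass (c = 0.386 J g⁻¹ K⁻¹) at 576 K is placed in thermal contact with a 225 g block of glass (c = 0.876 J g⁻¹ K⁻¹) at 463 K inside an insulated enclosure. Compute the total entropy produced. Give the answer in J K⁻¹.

Energy balance: T_f = (m₁c₁T₁ + m₂c₂T₂)/(m₁c₁ + m₂c₂) = 501.22 K.
ΔS₁ = m₁c₁ ln(T_f/T₁) = 100.746 × ln(501.22/576) = -14.01 J/K.
ΔS₂ = m₂c₂ ln(T_f/T₂) = 197.1 × ln(501.22/463) = 15.63 J/K.
ΔS_total = -14.01 + 15.63 = 1.62 J/K.

ΔS_total = 1.62 J/K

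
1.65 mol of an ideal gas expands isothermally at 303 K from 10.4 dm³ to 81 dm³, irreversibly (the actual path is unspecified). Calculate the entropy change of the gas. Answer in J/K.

ΔS_gas = 28.2 J/K

Entropy is a state function, so ΔS_gas depends only on the end states.
For an isothermal ideal gas ΔS_gas = nR ln(V₂/V₁) = 1.65 × 8.314 × ln(81/10.4) = 28.2 J/K.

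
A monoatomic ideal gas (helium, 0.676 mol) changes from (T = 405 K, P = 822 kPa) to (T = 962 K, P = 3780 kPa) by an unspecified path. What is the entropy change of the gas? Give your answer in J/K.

ΔS = 3.58 J/K

ΔS = nC_p ln(T₂/T₁) − nR ln(P₂/P₁), with C_p = 5R/2 = 20.79 J mol⁻¹ K⁻¹ for a monoatomic ideal gas.
ΔS = 0.676 × [20.79 × ln(962/405) − 8.314 × ln(3780/822)] = 3.58 J/K.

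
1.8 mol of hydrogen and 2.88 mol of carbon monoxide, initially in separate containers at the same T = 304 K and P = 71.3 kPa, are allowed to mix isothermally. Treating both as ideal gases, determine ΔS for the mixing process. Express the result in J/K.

ΔS_mix = 25.9 J/K

Mole fractions: x_A = 1.8/4.68 = 0.385, x_B = 0.615.
ΔS_mix = −R(n_A ln x_A + n_B ln x_B) = −8.314 × (1.8 ln 0.385 + 2.88 ln 0.615) = 25.9 J/K.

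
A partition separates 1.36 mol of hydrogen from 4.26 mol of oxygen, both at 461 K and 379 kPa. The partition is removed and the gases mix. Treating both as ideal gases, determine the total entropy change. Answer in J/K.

ΔS_mix = 25.9 J/K

Mole fractions: x_A = 1.36/5.62 = 0.242, x_B = 0.758.
ΔS_mix = −R(n_A ln x_A + n_B ln x_B) = −8.314 × (1.36 ln 0.242 + 4.26 ln 0.758) = 25.9 J/K.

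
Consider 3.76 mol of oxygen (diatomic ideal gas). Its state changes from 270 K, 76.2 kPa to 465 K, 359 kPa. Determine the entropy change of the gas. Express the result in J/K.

ΔS = 11 J/K

ΔS = nC_p ln(T₂/T₁) − nR ln(P₂/P₁), with C_p = 7R/2 = 29.1 J mol⁻¹ K⁻¹ for a diatomic ideal gas.
ΔS = 3.76 × [29.1 × ln(465/270) − 8.314 × ln(359/76.2)] = 11 J/K.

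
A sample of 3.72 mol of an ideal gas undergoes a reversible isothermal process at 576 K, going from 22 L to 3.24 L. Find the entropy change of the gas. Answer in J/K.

For an isothermal ideal gas ΔS_gas = nR ln(V₂/V₁) = 3.72 × 8.314 × ln(3.24/22) = -59.2 J/K.

ΔS_gas = -59.2 J/K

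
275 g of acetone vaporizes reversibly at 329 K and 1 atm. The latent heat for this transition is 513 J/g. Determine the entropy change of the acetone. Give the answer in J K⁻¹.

Heat absorbed by the substance: Q = mL = 275 × 513 = 141075 J.
At constant T, ΔS = Q_rev/T = 141075 / 329 = 429 J/K.

ΔS = 429 J/K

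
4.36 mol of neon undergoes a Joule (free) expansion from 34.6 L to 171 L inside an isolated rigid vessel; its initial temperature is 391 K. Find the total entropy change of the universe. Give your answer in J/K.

No heat is exchanged and no work is done, so the ideal-gas temperature stays constant.
Entropy is a state function; using a reversible isothermal path, ΔS_gas = nR ln(V₂/V₁) = 4.36 × 8.314 × ln(171/34.6) = 57.9 J/K.
The insulated surroundings exchange no heat, so ΔS_surr = 0 and ΔS_universe = ΔS_gas.

ΔS_universe = 57.9 J/K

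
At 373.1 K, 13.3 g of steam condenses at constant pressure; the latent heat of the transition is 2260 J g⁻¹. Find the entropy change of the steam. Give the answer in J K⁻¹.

ΔS = -80.6 J/K

Heat released by the substance: Q = −mL = −13.3 × 2260 = −30058 J.
At constant T, ΔS = Q_rev/T = −30058 / 373.1 = -80.6 J/K.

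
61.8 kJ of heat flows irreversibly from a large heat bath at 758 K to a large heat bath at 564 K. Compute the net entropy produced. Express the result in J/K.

ΔS_total = 28 J/K

ΔS_hot = −Q/T_H = −61800/758 = -81.53 J/K and ΔS_cold = +Q/T_C = 61800/564 = 109.57 J/K.
ΔS_total = -81.53 + 109.57 = 28 J/K, positive as the second law requires.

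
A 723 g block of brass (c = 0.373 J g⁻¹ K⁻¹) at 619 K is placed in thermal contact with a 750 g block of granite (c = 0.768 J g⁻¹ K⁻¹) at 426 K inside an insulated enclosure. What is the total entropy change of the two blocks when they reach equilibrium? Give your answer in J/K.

Energy balance: T_f = (m₁c₁T₁ + m₂c₂T₂)/(m₁c₁ + m₂c₂) = 487.55 K.
ΔS₁ = m₁c₁ ln(T_f/T₁) = 269.679 × ln(487.55/619) = -64.38 J/K.
ΔS₂ = m₂c₂ ln(T_f/T₂) = 576 × ln(487.55/426) = 77.73 J/K.
ΔS_total = -64.38 + 77.73 = 13.4 J/K.

ΔS_total = 13.4 J/K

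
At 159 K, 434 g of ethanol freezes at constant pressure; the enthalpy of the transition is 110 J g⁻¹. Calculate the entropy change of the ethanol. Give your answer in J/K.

Heat released by the substance: Q = −mL = −434 × 110 = −47740 J.
At constant T, ΔS = Q_rev/T = −47740 / 159 = -300 J/K.

ΔS = -300 J/K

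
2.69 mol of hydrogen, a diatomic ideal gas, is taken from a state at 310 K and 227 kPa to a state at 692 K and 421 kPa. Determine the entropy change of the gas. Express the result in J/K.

ΔS = nC_p ln(T₂/T₁) − nR ln(P₂/P₁), with C_p = 7R/2 = 29.1 J mol⁻¹ K⁻¹ for a diatomic ideal gas.
ΔS = 2.69 × [29.1 × ln(692/310) − 8.314 × ln(421/227)] = 49 J/K.

ΔS = 49 J/K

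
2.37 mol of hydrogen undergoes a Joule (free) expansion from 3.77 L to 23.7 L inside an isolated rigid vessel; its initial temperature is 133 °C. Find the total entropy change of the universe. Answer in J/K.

No heat is exchanged and no work is done, so the ideal-gas temperature stays constant.
Entropy is a state function; using a reversible isothermal path, ΔS_gas = nR ln(V₂/V₁) = 2.37 × 8.314 × ln(23.7/3.77) = 36.2 J/K.
The insulated surroundings exchange no heat, so ΔS_surr = 0 and ΔS_universe = ΔS_gas.

ΔS_universe = 36.2 J/K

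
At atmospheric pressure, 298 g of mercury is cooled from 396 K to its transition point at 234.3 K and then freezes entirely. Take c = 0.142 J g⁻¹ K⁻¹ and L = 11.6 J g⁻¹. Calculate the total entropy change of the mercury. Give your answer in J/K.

Cooling step: ΔS₁ = m c ln(T_tr/T_i) = 298 × 0.142 × ln(234.3/396) = -22.21 J/K.
Phase change: ΔS₂ = −mL/T_tr = −298 × 11.6 / 234.3 = -14.75 J/K.
ΔS_total = (-22.21) + (-14.75) = -37 J/K.

ΔS = -37 J/K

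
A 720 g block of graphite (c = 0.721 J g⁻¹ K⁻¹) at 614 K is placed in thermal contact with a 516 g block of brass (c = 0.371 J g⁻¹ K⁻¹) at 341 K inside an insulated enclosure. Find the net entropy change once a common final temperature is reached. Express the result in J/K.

ΔS_total = 21.9 J/K

Energy balance: T_f = (m₁c₁T₁ + m₂c₂T₂)/(m₁c₁ + m₂c₂) = 540.45 K.
ΔS₁ = m₁c₁ ln(T_f/T₁) = 519.12 × ln(540.45/614) = -66.24 J/K.
ΔS₂ = m₂c₂ ln(T_f/T₂) = 191.436 × ln(540.45/341) = 88.16 J/K.
ΔS_total = -66.24 + 88.16 = 21.9 J/K.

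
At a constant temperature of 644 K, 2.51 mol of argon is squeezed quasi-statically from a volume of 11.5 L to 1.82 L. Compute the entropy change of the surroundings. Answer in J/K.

ΔS_surr = 38.5 J/K

For an isothermal ideal gas ΔS_gas = nR ln(V₂/V₁) = 2.51 × 8.314 × ln(1.82/11.5) = -38.5 J/K.
The process is reversible, so ΔS_surr = −ΔS_gas = 38.5 J/K and ΔS_universe = 0.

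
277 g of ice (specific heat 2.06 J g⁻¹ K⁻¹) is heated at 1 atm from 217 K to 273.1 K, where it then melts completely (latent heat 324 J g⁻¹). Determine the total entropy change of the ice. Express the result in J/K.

ΔS = 460 J/K

Warming step: ΔS₁ = m c ln(T_tr/T_i) = 277 × 2.06 × ln(273.1/217) = 131.2 J/K.
Phase change: ΔS₂ = +mL/T_tr = 277 × 324 / 273.1 = 328.6 J/K.
ΔS_total = (131.2) + (328.6) = 460 J/K.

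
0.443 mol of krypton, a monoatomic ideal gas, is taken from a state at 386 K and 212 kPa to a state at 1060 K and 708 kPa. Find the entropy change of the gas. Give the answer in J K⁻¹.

ΔS = 4.86 J/K

ΔS = nC_p ln(T₂/T₁) − nR ln(P₂/P₁), with C_p = 5R/2 = 20.79 J mol⁻¹ K⁻¹ for a monoatomic ideal gas.
ΔS = 0.443 × [20.79 × ln(1060/386) − 8.314 × ln(708/212)] = 4.86 J/K.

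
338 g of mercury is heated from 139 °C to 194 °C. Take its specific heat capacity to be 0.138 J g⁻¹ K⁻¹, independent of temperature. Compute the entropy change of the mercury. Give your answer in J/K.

ΔS = 5.84 J/K

In kelvin: T₁ = 412.15 K, T₂ = 467.15 K. ΔS = ∫dQ_rev/T = m c ln(T₂/T₁) = 338 × 0.138 × ln(467.15/412.15) = 5.84 J/K.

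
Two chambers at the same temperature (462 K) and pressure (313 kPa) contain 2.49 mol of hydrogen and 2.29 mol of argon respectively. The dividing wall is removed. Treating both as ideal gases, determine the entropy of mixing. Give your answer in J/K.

Mole fractions: x_A = 2.49/4.78 = 0.521, x_B = 0.479.
ΔS_mix = −R(n_A ln x_A + n_B ln x_B) = −8.314 × (2.49 ln 0.521 + 2.29 ln 0.479) = 27.5 J/K.

ΔS_mix = 27.5 J/K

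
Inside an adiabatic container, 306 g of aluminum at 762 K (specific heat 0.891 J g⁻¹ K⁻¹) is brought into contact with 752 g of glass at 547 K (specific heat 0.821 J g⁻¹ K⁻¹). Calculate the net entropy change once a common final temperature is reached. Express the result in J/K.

Energy balance: T_f = (m₁c₁T₁ + m₂c₂T₂)/(m₁c₁ + m₂c₂) = 612.86 K.
ΔS₁ = m₁c₁ ln(T_f/T₁) = 272.646 × ln(612.86/762) = -59.38 J/K.
ΔS₂ = m₂c₂ ln(T_f/T₂) = 617.392 × ln(612.86/547) = 70.19 J/K.
ΔS_total = -59.38 + 70.19 = 10.8 J/K.

ΔS_total = 10.8 J/K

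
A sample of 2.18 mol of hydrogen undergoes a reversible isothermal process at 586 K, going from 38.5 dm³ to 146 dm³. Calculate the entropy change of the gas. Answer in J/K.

ΔS_gas = 24.2 J/K

For an isothermal ideal gas ΔS_gas = nR ln(V₂/V₁) = 2.18 × 8.314 × ln(146/38.5) = 24.2 J/K.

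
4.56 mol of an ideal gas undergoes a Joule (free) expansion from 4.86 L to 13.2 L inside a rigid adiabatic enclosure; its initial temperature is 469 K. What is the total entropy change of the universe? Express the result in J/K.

For an ideal gas in free expansion Q = 0 and W = 0, so T is unchanged.
Entropy is a state function; using a reversible isothermal path, ΔS_gas = nR ln(V₂/V₁) = 4.56 × 8.314 × ln(13.2/4.86) = 37.9 J/K.
The insulated surroundings exchange no heat, so ΔS_surr = 0 and ΔS_universe = ΔS_gas.

ΔS_universe = 37.9 J/K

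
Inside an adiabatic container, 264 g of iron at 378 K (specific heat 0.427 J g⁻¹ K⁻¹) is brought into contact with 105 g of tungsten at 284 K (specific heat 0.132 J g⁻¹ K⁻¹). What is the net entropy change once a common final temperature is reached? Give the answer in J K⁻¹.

Energy balance: T_f = (m₁c₁T₁ + m₂c₂T₂)/(m₁c₁ + m₂c₂) = 367.71 K.
ΔS₁ = m₁c₁ ln(T_f/T₁) = 112.728 × ln(367.71/378) = -3.112 J/K.
ΔS₂ = m₂c₂ ln(T_f/T₂) = 13.86 × ln(367.71/284) = 3.58 J/K.
ΔS_total = -3.112 + 3.58 = 0.468 J/K.

ΔS_total = 0.468 J/K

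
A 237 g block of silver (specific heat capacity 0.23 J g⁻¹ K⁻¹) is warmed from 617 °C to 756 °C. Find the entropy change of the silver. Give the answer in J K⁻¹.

In kelvin: T₁ = 890.15 K, T₂ = 1029.15 K. ΔS = ∫dQ_rev/T = m c ln(T₂/T₁) = 237 × 0.23 × ln(1029.15/890.15) = 7.91 J/K.

ΔS = 7.91 J/K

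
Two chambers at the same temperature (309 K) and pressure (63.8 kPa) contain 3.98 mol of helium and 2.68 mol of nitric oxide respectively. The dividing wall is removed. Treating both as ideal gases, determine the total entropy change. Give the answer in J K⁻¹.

Mole fractions: x_A = 3.98/6.66 = 0.598, x_B = 0.402.
ΔS_mix = −R(n_A ln x_A + n_B ln x_B) = −8.314 × (3.98 ln 0.598 + 2.68 ln 0.402) = 37.3 J/K.

ΔS_mix = 37.3 J/K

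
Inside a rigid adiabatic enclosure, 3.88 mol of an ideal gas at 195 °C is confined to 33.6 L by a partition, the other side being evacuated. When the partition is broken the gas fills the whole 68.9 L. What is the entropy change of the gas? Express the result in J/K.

No heat is exchanged and no work is done, so the ideal-gas temperature stays constant.
Entropy is a state function; using a reversible isothermal path, ΔS_gas = nR ln(V₂/V₁) = 3.88 × 8.314 × ln(68.9/33.6) = 23.2 J/K.

ΔS_gas = 23.2 J/K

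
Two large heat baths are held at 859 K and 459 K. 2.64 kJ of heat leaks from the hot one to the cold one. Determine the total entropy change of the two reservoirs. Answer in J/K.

ΔS_hot = −Q/T_H = −2640/859 = -3.073 J/K and ΔS_cold = +Q/T_C = 2640/459 = 5.752 J/K.
ΔS_total = -3.073 + 5.752 = 2.68 J/K, positive as the second law requires.

ΔS_total = 2.68 J/K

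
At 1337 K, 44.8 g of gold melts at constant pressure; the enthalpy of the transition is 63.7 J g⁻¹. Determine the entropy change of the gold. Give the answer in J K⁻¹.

Heat absorbed by the substance: Q = mL = 44.8 × 63.7 = 2853.76 J.
At constant T, ΔS = Q_rev/T = 2853.76 / 1337 = 2.13 J/K.

ΔS = 2.13 J/K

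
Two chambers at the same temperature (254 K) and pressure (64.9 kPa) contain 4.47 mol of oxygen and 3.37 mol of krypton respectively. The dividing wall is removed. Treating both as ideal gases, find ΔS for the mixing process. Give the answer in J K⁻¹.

ΔS_mix = 44.5 J/K

Mole fractions: x_A = 4.47/7.84 = 0.57, x_B = 0.43.
ΔS_mix = −R(n_A ln x_A + n_B ln x_B) = −8.314 × (4.47 ln 0.57 + 3.37 ln 0.43) = 44.5 J/K.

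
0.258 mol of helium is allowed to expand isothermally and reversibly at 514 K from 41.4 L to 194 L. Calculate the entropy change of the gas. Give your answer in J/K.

For an isothermal ideal gas ΔS_gas = nR ln(V₂/V₁) = 0.258 × 8.314 × ln(194/41.4) = 3.31 J/K.

ΔS_gas = 3.31 J/K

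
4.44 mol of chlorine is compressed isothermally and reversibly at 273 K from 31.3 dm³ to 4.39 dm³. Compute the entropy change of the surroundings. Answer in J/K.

ΔS_surr = 72.5 J/K

For an isothermal ideal gas ΔS_gas = nR ln(V₂/V₁) = 4.44 × 8.314 × ln(4.39/31.3) = -72.5 J/K.
The process is reversible, so ΔS_surr = −ΔS_gas = 72.5 J/K and ΔS_universe = 0.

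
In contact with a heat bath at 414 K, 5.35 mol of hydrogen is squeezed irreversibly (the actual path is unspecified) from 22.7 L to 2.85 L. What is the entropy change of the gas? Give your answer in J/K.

Entropy is a state function, so ΔS_gas depends only on the end states.
For an isothermal ideal gas ΔS_gas = nR ln(V₂/V₁) = 5.35 × 8.314 × ln(2.85/22.7) = -92.3 J/K.

ΔS_gas = -92.3 J/K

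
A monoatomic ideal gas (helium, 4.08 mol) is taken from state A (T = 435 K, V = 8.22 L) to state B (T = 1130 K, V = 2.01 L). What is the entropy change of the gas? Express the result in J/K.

Entropy is a state function: ΔS = nC_V ln(T₂/T₁) + nR ln(V₂/V₁), with C_V = 3R/2 = 12.47 J mol⁻¹ K⁻¹ for a monoatomic ideal gas.
ΔS = 4.08 × [12.47 × ln(1130/435) + 8.314 × ln(2.01/8.22)] = 0.797 J/K.

ΔS = 0.797 J/K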